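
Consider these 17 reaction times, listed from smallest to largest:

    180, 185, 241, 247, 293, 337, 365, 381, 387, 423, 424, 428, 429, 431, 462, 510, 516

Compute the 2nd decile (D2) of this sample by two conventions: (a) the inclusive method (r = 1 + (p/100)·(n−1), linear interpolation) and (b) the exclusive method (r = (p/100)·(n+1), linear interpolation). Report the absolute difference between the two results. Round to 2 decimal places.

n = 17.
(a) r = 4.2; between ranks 4 (247) and 5 (293): 256.2.
(b) r = 3.6; between ranks 3 (241) and 4 (247): 244.6.
|256.2 − 244.6| = 11.6.

11.60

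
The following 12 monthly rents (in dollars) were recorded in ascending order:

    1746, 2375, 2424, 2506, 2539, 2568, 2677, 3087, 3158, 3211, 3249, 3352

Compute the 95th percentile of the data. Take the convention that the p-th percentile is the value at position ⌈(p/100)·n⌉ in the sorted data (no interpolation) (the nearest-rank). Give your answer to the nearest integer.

n = 12.
Position = ⌈95/100 · 12⌉ = ⌈11.4⌉ = 12.
The value at rank 12 is 3352.

3352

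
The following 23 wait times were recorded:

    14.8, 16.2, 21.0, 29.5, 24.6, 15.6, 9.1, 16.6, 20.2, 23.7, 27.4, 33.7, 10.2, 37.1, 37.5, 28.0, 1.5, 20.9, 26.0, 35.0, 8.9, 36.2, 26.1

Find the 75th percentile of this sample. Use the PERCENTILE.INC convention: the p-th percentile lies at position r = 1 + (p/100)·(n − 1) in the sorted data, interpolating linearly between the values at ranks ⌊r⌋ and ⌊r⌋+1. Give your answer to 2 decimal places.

Sorted: 1.5, 8.9, 9.1, 10.2, 14.8, 15.6, 16.2, 16.6, 20.2, 20.9, 21.0, 23.7, 24.6, 26.0, 26.1, 27.4, 28.0, 29.5, 33.7, 35.0, 36.2, 37.1, 37.5.
n = 23.
r = 1 + (75/100)·(23 − 1) = 1 + 16.5 = 17.5.
Rank 17 is 28.0 and rank 18 is 29.5.
Interpolate: 28.0 + 0.5·(29.5 − 28.0) = 28.0 + 0.5·1.5 = 28.75.

28.75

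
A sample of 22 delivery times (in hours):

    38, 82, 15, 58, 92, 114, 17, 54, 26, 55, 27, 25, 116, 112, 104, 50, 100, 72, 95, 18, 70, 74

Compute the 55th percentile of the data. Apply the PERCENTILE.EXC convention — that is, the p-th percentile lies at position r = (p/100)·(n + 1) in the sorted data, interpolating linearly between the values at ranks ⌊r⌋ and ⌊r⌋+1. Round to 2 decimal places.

71.30

Sorted: 15, 17, 18, 25, 26, 27, 38, 50, 54, 55, 58, 70, 72, 74, 82, 92, 95, 100, 104, 112, 114, 116.
n = 22.
r = (55/100)·(22 + 1) = 12.65.
Rank 12 is 70 and rank 13 is 72.
Interpolate: 70 + 0.65·(72 − 70) = 70 + 0.65·2 = 71.3.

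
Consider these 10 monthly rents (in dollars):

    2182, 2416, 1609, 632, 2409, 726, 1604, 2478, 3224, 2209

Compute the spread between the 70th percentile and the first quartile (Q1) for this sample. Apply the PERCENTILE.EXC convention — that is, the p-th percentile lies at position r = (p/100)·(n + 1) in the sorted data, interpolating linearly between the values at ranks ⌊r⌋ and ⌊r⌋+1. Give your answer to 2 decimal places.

1029.40

Sorted: 632, 726, 1604, 1609, 2182, 2209, 2409, 2416, 2478, 3224.
n = 10.
P25: r = 2.75; ranks 2–3 are 726, 1604; interpolating gives 1384.5.
P70: r = 7.7; ranks 7–8 are 2409, 2416; interpolating gives 2413.9.
Difference: 2413.9 − 1384.5 = 1029.4.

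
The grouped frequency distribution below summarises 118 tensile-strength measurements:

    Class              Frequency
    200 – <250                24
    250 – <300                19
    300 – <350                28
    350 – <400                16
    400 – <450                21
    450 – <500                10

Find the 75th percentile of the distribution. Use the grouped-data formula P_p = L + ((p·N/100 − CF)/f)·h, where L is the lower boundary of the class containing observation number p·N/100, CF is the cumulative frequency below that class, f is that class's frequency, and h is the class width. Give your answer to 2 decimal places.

N = 118; target position k = 75/100 · 118 = 88.5.
Cumulative frequencies: 24, 43, 71, 87, 108, 118.
Observation 88.5 falls in the class 400 – <450.
L = 400, CF = 87, f = 21, h = 50.
P75 = 400 + ((88.5 − 87)/21)·50 = 400 + 3.57143 = 403.571.

403.57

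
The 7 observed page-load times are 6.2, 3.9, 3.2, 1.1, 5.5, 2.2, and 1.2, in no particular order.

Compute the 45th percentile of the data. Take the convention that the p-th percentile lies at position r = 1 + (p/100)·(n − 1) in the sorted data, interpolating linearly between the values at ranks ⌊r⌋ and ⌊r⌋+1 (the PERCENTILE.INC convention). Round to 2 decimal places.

Sorted: 1.1, 1.2, 2.2, 3.2, 3.9, 5.5, 6.2.
n = 7.
r = 1 + (45/100)·(7 − 1) = 1 + 2.7 = 3.7.
Rank 3 is 2.2 and rank 4 is 3.2.
Interpolate: 2.2 + 0.7·(3.2 − 2.2) = 2.2 + 0.7·1 = 2.9.

2.90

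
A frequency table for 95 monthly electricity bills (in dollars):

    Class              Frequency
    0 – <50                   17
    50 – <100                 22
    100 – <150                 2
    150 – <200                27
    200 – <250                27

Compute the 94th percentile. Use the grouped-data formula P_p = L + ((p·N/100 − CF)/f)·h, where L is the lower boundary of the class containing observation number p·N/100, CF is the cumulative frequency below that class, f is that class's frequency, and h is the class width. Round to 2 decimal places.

239.44

N = 95; target position k = 94/100 · 95 = 89.3.
Cumulative frequencies: 17, 39, 41, 68, 95.
Observation 89.3 falls in the class 200 – <250.
L = 200, CF = 68, f = 27, h = 50.
P94 = 200 + ((89.3 − 68)/27)·50 = 200 + 39.4444 = 239.444.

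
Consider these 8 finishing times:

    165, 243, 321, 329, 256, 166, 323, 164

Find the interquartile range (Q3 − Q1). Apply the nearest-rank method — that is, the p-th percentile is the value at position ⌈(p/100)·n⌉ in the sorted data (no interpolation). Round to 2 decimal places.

Sorted: 164, 165, 166, 243, 256, 321, 323, 329.
n = 8.
P25: rank ⌈25/100·8⌉ = 2 → 165.
P75: rank ⌈75/100·8⌉ = 6 → 321.
Difference: 321 − 165 = 156.

156.00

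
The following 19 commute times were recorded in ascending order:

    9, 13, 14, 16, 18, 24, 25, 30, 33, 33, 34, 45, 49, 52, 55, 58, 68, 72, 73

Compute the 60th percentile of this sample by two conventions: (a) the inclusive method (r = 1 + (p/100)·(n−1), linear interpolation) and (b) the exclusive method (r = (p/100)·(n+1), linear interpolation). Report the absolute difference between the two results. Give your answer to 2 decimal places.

n = 19.
(a) r = 11.8; between ranks 11 (34) and 12 (45): 42.8.
(b) r = 12 → value at rank 12 = 45.
|42.8 − 45| = 2.2.

2.20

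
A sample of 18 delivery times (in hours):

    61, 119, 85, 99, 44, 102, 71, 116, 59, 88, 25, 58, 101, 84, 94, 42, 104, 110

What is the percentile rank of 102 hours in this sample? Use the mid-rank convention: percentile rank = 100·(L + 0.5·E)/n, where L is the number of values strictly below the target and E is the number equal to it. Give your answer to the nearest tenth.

Sorted: 25, 42, 44, 58, 59, 61, 71, 84, 85, 88, 94, 99, 101, 102, 104, 110, 116, 119.
Count below 102: L = 13; count equal: E = 1; n = 18.
Percentile rank = 100·(13 + 0.5·1)/18 = 100·13.5/18 = 75.

75.0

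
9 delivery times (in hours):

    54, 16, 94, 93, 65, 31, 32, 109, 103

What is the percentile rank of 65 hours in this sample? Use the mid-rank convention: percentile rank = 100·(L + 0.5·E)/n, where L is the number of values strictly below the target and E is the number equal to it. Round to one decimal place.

Sorted: 16, 31, 32, 54, 65, 93, 94, 103, 109.
Count below 65: L = 4; count equal: E = 1; n = 9.
Percentile rank = 100·(4 + 0.5·1)/9 = 100·4.5/9 = 50.

50.0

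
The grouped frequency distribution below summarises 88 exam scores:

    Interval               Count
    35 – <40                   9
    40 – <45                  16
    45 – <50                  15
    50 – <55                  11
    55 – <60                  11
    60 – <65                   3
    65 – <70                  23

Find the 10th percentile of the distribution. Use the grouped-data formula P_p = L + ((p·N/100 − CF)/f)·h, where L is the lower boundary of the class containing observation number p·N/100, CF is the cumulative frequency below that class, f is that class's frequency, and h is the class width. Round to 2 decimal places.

N = 88; target position k = 10/100 · 88 = 8.8.
Cumulative frequencies: 9, 25, 40, 51, 62, 65, 88.
Observation 8.8 falls in the class 35 – <40.
L = 35, CF = 0, f = 9, h = 5.
P10 = 35 + ((8.8 − 0)/9)·5 = 35 + 4.88889 = 39.8889.

39.89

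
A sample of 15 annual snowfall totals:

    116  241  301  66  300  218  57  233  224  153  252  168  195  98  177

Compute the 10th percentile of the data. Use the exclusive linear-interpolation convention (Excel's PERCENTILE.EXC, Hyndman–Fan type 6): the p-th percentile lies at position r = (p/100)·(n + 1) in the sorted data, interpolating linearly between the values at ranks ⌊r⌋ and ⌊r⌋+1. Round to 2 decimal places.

Sorted: 57, 66, 98, 116, 153, 168, 177, 195, 218, 224, 233, 241, 252, 300, 301.
n = 15.
r = (10/100)·(15 + 1) = 1.6.
Rank 1 is 57 and rank 2 is 66.
Interpolate: 57 + 0.6·(66 − 57) = 57 + 0.6·9 = 62.4.

62.40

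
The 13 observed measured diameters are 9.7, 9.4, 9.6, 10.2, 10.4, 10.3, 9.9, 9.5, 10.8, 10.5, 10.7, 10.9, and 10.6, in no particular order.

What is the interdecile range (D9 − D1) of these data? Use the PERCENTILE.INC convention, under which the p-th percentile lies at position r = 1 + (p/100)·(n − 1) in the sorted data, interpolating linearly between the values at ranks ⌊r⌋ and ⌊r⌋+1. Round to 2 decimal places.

Sorted: 9.4, 9.5, 9.6, 9.7, 9.9, 10.2, 10.3, 10.4, 10.5, 10.6, 10.7, 10.8, 10.9.
n = 13.
P10: r = 2.2; ranks 2–3 are 9.5, 9.6; interpolating gives 9.52.
P90: r = 11.8; ranks 11–12 are 10.7, 10.8; interpolating gives 10.78.
Difference: 10.78 − 9.52 = 1.26.

1.26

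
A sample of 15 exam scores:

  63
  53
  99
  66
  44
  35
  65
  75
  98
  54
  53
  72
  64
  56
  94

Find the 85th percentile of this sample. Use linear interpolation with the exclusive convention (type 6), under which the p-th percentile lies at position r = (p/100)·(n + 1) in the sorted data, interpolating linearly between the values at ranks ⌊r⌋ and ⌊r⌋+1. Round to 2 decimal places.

96.40

Sorted: 35, 44, 53, 53, 54, 56, 63, 64, 65, 66, 72, 75, 94, 98, 99.
n = 15.
r = (85/100)·(15 + 1) = 13.6.
Rank 13 is 94 and rank 14 is 98.
Interpolate: 94 + 0.6·(98 − 94) = 94 + 0.6·4 = 96.4.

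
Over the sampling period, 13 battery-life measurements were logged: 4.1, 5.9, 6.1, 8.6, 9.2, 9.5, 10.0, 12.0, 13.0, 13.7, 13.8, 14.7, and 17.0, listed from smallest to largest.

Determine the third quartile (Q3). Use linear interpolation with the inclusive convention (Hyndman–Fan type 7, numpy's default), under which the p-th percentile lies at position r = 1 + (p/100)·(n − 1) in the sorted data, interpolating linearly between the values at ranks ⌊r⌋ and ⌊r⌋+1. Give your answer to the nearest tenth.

n = 13.
r = 1 + (75/100)·(13 − 1) = 1 + 9 = 10.
r is an integer, so P75 is the value at rank 10: 13.7.

13.7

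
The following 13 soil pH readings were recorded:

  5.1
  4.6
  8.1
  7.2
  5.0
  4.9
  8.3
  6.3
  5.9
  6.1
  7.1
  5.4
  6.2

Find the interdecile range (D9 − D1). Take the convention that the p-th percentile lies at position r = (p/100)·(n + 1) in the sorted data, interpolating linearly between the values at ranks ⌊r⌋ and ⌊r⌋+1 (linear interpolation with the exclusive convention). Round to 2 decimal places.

3.50

Sorted: 4.6, 4.9, 5.0, 5.1, 5.4, 5.9, 6.1, 6.2, 6.3, 7.1, 7.2, 8.1, 8.3.
n = 13.
P10: r = 1.4; ranks 1–2 are 4.6, 4.9; interpolating gives 4.72.
P90: r = 12.6; ranks 12–13 are 8.1, 8.3; interpolating gives 8.22.
Difference: 8.22 − 4.72 = 3.5.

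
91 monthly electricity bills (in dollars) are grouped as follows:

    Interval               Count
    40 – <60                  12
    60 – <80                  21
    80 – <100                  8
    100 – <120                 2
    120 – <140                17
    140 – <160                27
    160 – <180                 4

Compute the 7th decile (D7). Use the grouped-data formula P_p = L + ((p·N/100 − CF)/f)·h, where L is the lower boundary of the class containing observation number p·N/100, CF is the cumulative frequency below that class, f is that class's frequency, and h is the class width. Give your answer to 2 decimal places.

142.74

N = 91; target position k = 70/100 · 91 = 63.7.
Cumulative frequencies: 12, 33, 41, 43, 60, 87, 91.
Observation 63.7 falls in the class 140 – <160.
L = 140, CF = 60, f = 27, h = 20.
P70 = 140 + ((63.7 − 60)/27)·20 = 140 + 2.74074 = 142.741.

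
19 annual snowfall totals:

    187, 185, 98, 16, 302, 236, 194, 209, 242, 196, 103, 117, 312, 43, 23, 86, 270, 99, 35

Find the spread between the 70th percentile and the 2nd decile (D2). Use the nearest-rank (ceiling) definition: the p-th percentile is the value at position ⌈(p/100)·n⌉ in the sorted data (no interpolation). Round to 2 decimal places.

Sorted: 16, 23, 35, 43, 86, 98, 99, 103, 117, 185, 187, 194, 196, 209, 236, 242, 270, 302, 312.
n = 19.
P20: rank ⌈20/100·19⌉ = 4 → 43.
P70: rank ⌈70/100·19⌉ = 14 → 209.
Difference: 209 − 43 = 166.

166.00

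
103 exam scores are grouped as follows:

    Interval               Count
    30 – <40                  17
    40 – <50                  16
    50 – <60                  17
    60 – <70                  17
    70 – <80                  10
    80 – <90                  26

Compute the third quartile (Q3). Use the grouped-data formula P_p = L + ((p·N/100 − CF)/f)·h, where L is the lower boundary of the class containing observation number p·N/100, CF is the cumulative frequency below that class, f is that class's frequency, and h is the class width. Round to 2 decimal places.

80.10

N = 103; target position k = 75/100 · 103 = 77.25.
Cumulative frequencies: 17, 33, 50, 67, 77, 103.
Observation 77.25 falls in the class 80 – <90.
L = 80, CF = 77, f = 26, h = 10.
P75 = 80 + ((77.25 − 77)/26)·10 = 80 + 0.0961538 = 80.0962.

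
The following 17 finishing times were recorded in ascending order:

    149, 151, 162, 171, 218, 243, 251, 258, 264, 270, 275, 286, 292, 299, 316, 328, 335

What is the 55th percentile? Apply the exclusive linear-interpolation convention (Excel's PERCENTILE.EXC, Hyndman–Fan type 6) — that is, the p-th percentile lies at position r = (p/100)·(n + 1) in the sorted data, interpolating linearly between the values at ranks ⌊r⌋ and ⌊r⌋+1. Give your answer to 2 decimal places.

269.40

n = 17.
r = (55/100)·(17 + 1) = 9.9.
Rank 9 is 264 and rank 10 is 270.
Interpolate: 264 + 0.9·(270 − 264) = 264 + 0.9·6 = 269.4.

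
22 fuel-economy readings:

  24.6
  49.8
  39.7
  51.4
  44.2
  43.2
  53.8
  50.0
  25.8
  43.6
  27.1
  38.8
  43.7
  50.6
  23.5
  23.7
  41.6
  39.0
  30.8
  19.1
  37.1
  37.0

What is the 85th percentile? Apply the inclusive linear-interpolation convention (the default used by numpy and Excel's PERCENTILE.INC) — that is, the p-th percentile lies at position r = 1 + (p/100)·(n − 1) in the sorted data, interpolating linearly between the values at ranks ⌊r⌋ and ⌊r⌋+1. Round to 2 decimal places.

Sorted: 19.1, 23.5, 23.7, 24.6, 25.8, 27.1, 30.8, 37.0, 37.1, 38.8, 39.0, 39.7, 41.6, 43.2, 43.6, 43.7, 44.2, 49.8, 50.0, 50.6, 51.4, 53.8.
n = 22.
r = 1 + (85/100)·(22 − 1) = 1 + 17.85 = 18.85.
Rank 18 is 49.8 and rank 19 is 50.0.
Interpolate: 49.8 + 0.85·(50.0 − 49.8) = 49.8 + 0.85·0.2 = 49.97.

49.97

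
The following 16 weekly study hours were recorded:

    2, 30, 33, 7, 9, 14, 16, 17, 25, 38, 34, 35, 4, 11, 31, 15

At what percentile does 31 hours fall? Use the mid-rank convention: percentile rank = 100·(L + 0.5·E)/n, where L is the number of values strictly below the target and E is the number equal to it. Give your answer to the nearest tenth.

Sorted: 2, 4, 7, 9, 11, 14, 15, 16, 17, 25, 30, 31, 33, 34, 35, 38.
Count below 31: L = 11; count equal: E = 1; n = 16.
Percentile rank = 100·(11 + 0.5·1)/16 = 100·11.5/16 = 71.88.

71.9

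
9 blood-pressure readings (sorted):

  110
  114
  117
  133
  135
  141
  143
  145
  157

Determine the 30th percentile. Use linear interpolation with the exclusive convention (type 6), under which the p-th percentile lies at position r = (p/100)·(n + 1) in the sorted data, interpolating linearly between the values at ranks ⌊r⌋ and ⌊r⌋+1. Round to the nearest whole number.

117

n = 9.
r = (30/100)·(9 + 1) = 3.
r is an integer, so P30 is the value at rank 3: 117.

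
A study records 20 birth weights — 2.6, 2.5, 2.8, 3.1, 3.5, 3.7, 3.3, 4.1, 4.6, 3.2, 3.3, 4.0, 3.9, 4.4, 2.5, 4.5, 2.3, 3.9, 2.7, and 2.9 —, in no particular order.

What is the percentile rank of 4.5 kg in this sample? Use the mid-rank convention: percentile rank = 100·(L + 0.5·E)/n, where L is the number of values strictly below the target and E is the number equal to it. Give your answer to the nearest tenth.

Sorted: 2.3, 2.5, 2.5, 2.6, 2.7, 2.8, 2.9, 3.1, 3.2, 3.3, 3.3, 3.5, 3.7, 3.9, 3.9, 4.0, 4.1, 4.4, 4.5, 4.6.
Count below 4.5: L = 18; count equal: E = 1; n = 20.
Percentile rank = 100·(18 + 0.5·1)/20 = 100·18.5/20 = 92.5.

92.5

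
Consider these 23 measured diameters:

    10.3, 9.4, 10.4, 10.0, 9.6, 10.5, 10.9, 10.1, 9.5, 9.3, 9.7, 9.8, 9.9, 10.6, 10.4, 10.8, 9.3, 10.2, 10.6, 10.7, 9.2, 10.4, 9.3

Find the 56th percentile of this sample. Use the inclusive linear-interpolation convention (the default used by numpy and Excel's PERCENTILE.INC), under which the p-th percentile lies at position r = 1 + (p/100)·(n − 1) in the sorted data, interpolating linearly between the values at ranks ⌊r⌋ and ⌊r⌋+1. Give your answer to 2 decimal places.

Sorted: 9.2, 9.3, 9.3, 9.3, 9.4, 9.5, 9.6, 9.7, 9.8, 9.9, 10.0, 10.1, 10.2, 10.3, 10.4, 10.4, 10.4, 10.5, 10.6, 10.6, 10.7, 10.8, 10.9.
n = 23.
r = 1 + (56/100)·(23 − 1) = 1 + 12.32 = 13.32.
Rank 13 is 10.2 and rank 14 is 10.3.
Interpolate: 10.2 + 0.32·(10.3 − 10.2) = 10.2 + 0.32·0.1 = 10.232.

10.23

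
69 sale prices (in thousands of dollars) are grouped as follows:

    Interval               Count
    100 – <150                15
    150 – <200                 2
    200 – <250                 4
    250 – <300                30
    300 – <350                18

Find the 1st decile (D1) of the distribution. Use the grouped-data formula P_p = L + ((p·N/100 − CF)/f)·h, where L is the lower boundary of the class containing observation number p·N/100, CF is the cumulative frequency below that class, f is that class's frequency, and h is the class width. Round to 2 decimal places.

123.00

N = 69; target position k = 10/100 · 69 = 6.9.
Cumulative frequencies: 15, 17, 21, 51, 69.
Observation 6.9 falls in the class 100 – <150.
L = 100, CF = 0, f = 15, h = 50.
P10 = 100 + ((6.9 − 0)/15)·50 = 100 + 23 = 123.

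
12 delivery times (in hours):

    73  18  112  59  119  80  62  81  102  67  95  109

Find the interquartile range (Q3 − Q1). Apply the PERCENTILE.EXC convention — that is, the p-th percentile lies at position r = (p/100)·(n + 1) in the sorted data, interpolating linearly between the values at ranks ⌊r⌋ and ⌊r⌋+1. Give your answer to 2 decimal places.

Sorted: 18, 59, 62, 67, 73, 80, 81, 95, 102, 109, 112, 119.
n = 12.
P25: r = 3.25; ranks 3–4 are 62, 67; interpolating gives 63.25.
P75: r = 9.75; ranks 9–10 are 102, 109; interpolating gives 107.25.
Difference: 107.25 − 63.25 = 44.

44.00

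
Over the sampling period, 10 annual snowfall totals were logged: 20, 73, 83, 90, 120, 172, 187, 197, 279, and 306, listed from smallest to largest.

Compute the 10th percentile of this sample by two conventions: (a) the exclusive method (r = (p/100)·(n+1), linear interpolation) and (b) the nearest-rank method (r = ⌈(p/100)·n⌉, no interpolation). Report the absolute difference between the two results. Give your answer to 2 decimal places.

n = 10.
(a) r = 1.1; between ranks 1 (20) and 2 (73): 25.3.
(b) the nearest-rank method: rank 1 → 20.
|25.3 − 20| = 5.3.

5.30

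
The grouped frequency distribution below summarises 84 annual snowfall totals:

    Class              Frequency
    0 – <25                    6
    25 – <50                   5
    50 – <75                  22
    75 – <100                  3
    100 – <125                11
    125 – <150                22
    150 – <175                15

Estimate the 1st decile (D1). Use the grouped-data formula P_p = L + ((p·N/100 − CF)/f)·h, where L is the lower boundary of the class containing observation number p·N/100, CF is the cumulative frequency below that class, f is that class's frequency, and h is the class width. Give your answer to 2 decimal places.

37.00

N = 84; target position k = 10/100 · 84 = 8.4.
Cumulative frequencies: 6, 11, 33, 36, 47, 69, 84.
Observation 8.4 falls in the class 25 – <50.
L = 25, CF = 6, f = 5, h = 25.
P10 = 25 + ((8.4 − 6)/5)·25 = 25 + 12 = 37.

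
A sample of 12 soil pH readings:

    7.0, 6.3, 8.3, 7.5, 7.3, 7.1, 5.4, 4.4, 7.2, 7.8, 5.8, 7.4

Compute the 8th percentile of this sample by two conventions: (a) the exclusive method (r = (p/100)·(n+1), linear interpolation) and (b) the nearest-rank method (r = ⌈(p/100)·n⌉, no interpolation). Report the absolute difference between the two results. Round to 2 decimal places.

0.04

Sorted: 4.4, 5.4, 5.8, 6.3, 7.0, 7.1, 7.2, 7.3, 7.4, 7.5, 7.8, 8.3.
n = 12.
(a) r = 1.04; between ranks 1 (4.4) and 2 (5.4): 4.44.
(b) the nearest-rank method: rank 1 → 4.4.
|4.44 − 4.4| = 0.04.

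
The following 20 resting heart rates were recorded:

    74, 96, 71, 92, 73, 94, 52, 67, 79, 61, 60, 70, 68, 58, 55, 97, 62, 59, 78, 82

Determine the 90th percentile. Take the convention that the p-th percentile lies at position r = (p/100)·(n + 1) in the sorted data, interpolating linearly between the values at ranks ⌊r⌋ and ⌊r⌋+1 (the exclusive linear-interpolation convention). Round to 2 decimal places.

Sorted: 52, 55, 58, 59, 60, 61, 62, 67, 68, 70, 71, 73, 74, 78, 79, 82, 92, 94, 96, 97.
n = 20.
r = (90/100)·(20 + 1) = 18.9.
Rank 18 is 94 and rank 19 is 96.
Interpolate: 94 + 0.9·(96 − 94) = 94 + 0.9·2 = 95.8.

95.80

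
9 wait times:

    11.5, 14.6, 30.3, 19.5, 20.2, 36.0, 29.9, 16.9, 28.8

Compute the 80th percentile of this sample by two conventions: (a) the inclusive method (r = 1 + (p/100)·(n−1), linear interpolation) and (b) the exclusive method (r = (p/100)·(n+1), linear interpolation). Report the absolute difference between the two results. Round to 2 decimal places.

0.24

Sorted: 11.5, 14.6, 16.9, 19.5, 20.2, 28.8, 29.9, 30.3, 36.0.
n = 9.
(a) r = 7.4; between ranks 7 (29.9) and 8 (30.3): 30.06.
(b) r = 8 → value at rank 8 = 30.3.
|30.06 − 30.3| = 0.24.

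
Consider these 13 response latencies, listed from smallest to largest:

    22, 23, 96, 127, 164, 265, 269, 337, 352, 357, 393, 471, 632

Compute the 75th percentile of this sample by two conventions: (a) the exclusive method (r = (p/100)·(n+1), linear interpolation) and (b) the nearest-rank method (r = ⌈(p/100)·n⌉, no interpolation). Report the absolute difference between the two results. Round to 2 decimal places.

18.00

n = 13.
(a) r = 10.5; between ranks 10 (357) and 11 (393): 375.
(b) the nearest-rank method: rank 10 → 357.
|375 − 357| = 18.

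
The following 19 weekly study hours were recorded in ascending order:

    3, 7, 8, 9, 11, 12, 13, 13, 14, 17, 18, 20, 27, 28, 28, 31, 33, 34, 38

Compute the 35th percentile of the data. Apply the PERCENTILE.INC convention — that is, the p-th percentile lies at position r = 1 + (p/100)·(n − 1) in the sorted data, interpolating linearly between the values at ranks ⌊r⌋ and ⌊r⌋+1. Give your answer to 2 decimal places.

n = 19.
r = 1 + (35/100)·(19 − 1) = 1 + 6.3 = 7.3.
Rank 7 is 13 and rank 8 is 13.
Interpolate: 13 + 0.3·(13 − 13) = 13 + 0.3·0 = 13.

13.00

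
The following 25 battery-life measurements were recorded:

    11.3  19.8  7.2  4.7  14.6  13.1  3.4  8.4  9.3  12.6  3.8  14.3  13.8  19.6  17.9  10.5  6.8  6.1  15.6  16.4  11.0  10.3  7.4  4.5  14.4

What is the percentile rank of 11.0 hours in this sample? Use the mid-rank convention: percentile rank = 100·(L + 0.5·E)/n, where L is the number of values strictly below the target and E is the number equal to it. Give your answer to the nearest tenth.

Sorted: 3.4, 3.8, 4.5, 4.7, 6.1, 6.8, 7.2, 7.4, 8.4, 9.3, 10.3, 10.5, 11.0, 11.3, 12.6, 13.1, 13.8, 14.3, 14.4, 14.6, 15.6, 16.4, 17.9, 19.6, 19.8.
Count below 11.0: L = 12; count equal: E = 1; n = 25.
Percentile rank = 100·(12 + 0.5·1)/25 = 100·12.5/25 = 50.

50.0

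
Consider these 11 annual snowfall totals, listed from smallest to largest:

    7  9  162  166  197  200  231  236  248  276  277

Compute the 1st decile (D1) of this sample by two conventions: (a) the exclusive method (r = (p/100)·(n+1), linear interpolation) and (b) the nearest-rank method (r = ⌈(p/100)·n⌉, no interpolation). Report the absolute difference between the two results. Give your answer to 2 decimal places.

1.60

n = 11.
(a) r = 1.2; between ranks 1 (7) and 2 (9): 7.4.
(b) the nearest-rank method: rank 2 → 9.
|7.4 − 9| = 1.6.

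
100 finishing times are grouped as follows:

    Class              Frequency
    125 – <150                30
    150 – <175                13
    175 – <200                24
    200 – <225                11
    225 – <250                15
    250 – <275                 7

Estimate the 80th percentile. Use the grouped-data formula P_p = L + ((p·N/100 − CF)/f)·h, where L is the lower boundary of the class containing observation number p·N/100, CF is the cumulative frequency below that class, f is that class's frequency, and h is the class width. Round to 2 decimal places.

N = 100; target position k = 80/100 · 100 = 80.
Cumulative frequencies: 30, 43, 67, 78, 93, 100.
Observation 80 falls in the class 225 – <250.
L = 225, CF = 78, f = 15, h = 25.
P80 = 225 + ((80 − 78)/15)·25 = 225 + 3.33333 = 228.333.

228.33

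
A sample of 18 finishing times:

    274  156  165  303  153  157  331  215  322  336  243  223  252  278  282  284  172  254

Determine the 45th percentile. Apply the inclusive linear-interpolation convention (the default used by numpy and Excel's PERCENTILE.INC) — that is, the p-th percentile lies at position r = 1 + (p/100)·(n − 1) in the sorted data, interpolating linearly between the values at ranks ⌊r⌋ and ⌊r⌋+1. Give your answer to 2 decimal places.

Sorted: 153, 156, 157, 165, 172, 215, 223, 243, 252, 254, 274, 278, 282, 284, 303, 322, 331, 336.
n = 18.
r = 1 + (45/100)·(18 − 1) = 1 + 7.65 = 8.65.
Rank 8 is 243 and rank 9 is 252.
Interpolate: 243 + 0.65·(252 − 243) = 243 + 0.65·9 = 248.85.

248.85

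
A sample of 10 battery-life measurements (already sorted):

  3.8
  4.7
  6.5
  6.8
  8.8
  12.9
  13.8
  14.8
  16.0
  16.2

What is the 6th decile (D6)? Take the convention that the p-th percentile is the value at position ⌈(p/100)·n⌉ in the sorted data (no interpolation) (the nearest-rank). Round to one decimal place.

12.9

n = 10.
Position = ⌈60/100 · 10⌉ = ⌈6⌉ = 6.
The value at rank 6 is 12.9.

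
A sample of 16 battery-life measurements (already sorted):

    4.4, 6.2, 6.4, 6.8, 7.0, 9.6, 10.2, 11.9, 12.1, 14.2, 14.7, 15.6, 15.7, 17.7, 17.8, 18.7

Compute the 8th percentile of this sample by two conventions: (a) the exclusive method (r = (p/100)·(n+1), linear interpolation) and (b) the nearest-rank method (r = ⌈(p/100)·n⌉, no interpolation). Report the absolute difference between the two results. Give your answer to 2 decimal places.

1.15

n = 16.
(a) r = 1.36; between ranks 1 (4.4) and 2 (6.2): 5.048.
(b) the nearest-rank method: rank 2 → 6.2.
|5.048 − 6.2| = 1.152.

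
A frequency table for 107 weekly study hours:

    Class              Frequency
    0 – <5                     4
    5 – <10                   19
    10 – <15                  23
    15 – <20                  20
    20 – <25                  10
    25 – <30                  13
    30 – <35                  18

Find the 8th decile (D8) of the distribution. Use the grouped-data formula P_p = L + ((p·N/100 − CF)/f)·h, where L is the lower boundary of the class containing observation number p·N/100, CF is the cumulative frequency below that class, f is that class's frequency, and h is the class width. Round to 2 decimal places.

N = 107; target position k = 80/100 · 107 = 85.6.
Cumulative frequencies: 4, 23, 46, 66, 76, 89, 107.
Observation 85.6 falls in the class 25 – <30.
L = 25, CF = 76, f = 13, h = 5.
P80 = 25 + ((85.6 − 76)/13)·5 = 25 + 3.69231 = 28.6923.

28.69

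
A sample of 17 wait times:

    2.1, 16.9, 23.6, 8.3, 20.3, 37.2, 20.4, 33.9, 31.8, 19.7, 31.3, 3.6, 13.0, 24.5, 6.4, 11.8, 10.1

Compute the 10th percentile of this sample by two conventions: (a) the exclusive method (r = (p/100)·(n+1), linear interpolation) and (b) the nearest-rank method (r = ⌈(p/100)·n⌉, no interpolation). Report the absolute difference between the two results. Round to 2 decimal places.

Sorted: 2.1, 3.6, 6.4, 8.3, 10.1, 11.8, 13.0, 16.9, 19.7, 20.3, 20.4, 23.6, 24.5, 31.3, 31.8, 33.9, 37.2.
n = 17.
(a) r = 1.8; between ranks 1 (2.1) and 2 (3.6): 3.3.
(b) the nearest-rank method: rank 2 → 3.6.
|3.3 − 3.6| = 0.3.

0.30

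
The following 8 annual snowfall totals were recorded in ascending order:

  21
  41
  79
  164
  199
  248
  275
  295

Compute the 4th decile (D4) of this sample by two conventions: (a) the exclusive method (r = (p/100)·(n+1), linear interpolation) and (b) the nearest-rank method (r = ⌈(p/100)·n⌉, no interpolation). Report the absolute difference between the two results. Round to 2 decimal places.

34.00

n = 8.
(a) r = 3.6; between ranks 3 (79) and 4 (164): 130.
(b) the nearest-rank method: rank 4 → 164.
|130 − 164| = 34.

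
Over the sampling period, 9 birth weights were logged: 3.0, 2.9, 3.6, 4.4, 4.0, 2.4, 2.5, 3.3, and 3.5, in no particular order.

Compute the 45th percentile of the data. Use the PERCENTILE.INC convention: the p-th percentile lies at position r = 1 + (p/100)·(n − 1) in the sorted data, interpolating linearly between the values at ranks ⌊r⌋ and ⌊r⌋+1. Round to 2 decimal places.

3.18

Sorted: 2.4, 2.5, 2.9, 3.0, 3.3, 3.5, 3.6, 4.0, 4.4.
n = 9.
r = 1 + (45/100)·(9 − 1) = 1 + 3.6 = 4.6.
Rank 4 is 3.0 and rank 5 is 3.3.
Interpolate: 3.0 + 0.6·(3.3 − 3.0) = 3.0 + 0.6·0.3 = 3.18.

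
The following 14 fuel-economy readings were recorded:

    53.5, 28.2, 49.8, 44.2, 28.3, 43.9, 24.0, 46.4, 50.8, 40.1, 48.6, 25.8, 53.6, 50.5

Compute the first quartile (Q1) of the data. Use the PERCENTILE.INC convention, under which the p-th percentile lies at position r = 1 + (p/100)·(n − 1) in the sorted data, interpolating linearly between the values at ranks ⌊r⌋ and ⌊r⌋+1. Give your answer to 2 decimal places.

31.25

Sorted: 24.0, 25.8, 28.2, 28.3, 40.1, 43.9, 44.2, 46.4, 48.6, 49.8, 50.5, 50.8, 53.5, 53.6.
n = 14.
r = 1 + (25/100)·(14 − 1) = 1 + 3.25 = 4.25.
Rank 4 is 28.3 and rank 5 is 40.1.
Interpolate: 28.3 + 0.25·(40.1 − 28.3) = 28.3 + 0.25·11.8 = 31.25.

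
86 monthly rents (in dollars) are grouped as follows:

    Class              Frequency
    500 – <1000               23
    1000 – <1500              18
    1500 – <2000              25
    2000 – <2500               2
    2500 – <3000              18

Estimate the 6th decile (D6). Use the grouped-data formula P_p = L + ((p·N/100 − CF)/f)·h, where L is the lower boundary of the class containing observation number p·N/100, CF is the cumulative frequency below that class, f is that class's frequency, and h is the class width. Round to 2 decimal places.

N = 86; target position k = 60/100 · 86 = 51.6.
Cumulative frequencies: 23, 41, 66, 68, 86.
Observation 51.6 falls in the class 1500 – <2000.
L = 1500, CF = 41, f = 25, h = 500.
P60 = 1500 + ((51.6 − 41)/25)·500 = 1500 + 212 = 1712.

1712.00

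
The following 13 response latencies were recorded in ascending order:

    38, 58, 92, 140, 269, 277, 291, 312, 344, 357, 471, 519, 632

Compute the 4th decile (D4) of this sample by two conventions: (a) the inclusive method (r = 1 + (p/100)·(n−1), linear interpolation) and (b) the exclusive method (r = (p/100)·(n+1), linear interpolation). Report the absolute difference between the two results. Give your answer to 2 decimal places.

1.60

n = 13.
(a) r = 5.8; between ranks 5 (269) and 6 (277): 275.4.
(b) r = 5.6; between ranks 5 (269) and 6 (277): 273.8.
|275.4 − 273.8| = 1.6.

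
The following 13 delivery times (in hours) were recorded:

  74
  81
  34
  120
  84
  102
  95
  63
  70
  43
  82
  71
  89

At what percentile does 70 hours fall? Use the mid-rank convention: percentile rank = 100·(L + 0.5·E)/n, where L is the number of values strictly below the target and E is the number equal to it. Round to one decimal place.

26.9

Sorted: 34, 43, 63, 70, 71, 74, 81, 82, 84, 89, 95, 102, 120.
Count below 70: L = 3; count equal: E = 1; n = 13.
Percentile rank = 100·(3 + 0.5·1)/13 = 100·3.5/13 = 26.92.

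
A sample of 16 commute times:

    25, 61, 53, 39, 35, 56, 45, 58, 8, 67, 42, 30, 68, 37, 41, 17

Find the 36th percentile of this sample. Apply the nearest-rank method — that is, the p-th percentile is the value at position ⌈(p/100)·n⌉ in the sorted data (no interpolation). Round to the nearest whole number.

Sorted: 8, 17, 25, 30, 35, 37, 39, 41, 42, 45, 53, 56, 58, 61, 67, 68.
n = 16.
Position = ⌈36/100 · 16⌉ = ⌈5.76⌉ = 6.
The value at rank 6 is 37.

37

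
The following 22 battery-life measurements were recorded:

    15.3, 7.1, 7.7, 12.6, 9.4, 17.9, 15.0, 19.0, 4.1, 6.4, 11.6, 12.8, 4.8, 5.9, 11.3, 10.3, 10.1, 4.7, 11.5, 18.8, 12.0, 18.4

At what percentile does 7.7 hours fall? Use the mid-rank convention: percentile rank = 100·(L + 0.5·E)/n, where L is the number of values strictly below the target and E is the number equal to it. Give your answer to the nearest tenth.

29.5

Sorted: 4.1, 4.7, 4.8, 5.9, 6.4, 7.1, 7.7, 9.4, 10.1, 10.3, 11.3, 11.5, 11.6, 12.0, 12.6, 12.8, 15.0, 15.3, 17.9, 18.4, 18.8, 19.0.
Count below 7.7: L = 6; count equal: E = 1; n = 22.
Percentile rank = 100·(6 + 0.5·1)/22 = 100·6.5/22 = 29.55.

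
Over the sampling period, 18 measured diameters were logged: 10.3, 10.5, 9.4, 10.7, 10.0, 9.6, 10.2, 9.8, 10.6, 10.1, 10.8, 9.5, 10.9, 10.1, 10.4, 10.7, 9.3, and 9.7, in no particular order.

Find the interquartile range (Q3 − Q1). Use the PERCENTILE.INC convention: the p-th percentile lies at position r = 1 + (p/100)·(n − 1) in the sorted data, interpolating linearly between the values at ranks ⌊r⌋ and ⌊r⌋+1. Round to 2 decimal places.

0.85

Sorted: 9.3, 9.4, 9.5, 9.6, 9.7, 9.8, 10.0, 10.1, 10.1, 10.2, 10.3, 10.4, 10.5, 10.6, 10.7, 10.7, 10.8, 10.9.
n = 18.
P25: r = 5.25; ranks 5–6 are 9.7, 9.8; interpolating gives 9.725.
P75: r = 13.75; ranks 13–14 are 10.5, 10.6; interpolating gives 10.575.
Difference: 10.575 − 9.725 = 0.85.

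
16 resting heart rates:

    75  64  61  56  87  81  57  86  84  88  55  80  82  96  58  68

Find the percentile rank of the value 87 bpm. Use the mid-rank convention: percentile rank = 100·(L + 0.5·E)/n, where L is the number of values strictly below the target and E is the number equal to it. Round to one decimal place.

84.4

Sorted: 55, 56, 57, 58, 61, 64, 68, 75, 80, 81, 82, 84, 86, 87, 88, 96.
Count below 87: L = 13; count equal: E = 1; n = 16.
Percentile rank = 100·(13 + 0.5·1)/16 = 100·13.5/16 = 84.38.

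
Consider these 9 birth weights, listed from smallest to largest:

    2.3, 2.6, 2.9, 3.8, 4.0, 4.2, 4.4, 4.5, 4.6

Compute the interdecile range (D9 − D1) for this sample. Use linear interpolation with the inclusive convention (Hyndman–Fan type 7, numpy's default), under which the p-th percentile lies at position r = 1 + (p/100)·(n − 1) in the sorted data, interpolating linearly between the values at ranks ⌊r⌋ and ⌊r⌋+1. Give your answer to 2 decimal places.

1.98

n = 9.
P10: r = 1.8; ranks 1–2 are 2.3, 2.6; interpolating gives 2.54.
P90: r = 8.2; ranks 8–9 are 4.5, 4.6; interpolating gives 4.52.
Difference: 4.52 − 2.54 = 1.98.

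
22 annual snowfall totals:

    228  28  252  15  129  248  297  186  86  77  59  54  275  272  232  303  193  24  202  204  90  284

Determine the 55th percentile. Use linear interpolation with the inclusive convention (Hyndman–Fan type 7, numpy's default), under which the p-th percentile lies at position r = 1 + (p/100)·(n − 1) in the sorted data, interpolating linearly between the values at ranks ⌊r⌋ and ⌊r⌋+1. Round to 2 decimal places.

Sorted: 15, 24, 28, 54, 59, 77, 86, 90, 129, 186, 193, 202, 204, 228, 232, 248, 252, 272, 275, 284, 297, 303.
n = 22.
r = 1 + (55/100)·(22 − 1) = 1 + 11.55 = 12.55.
Rank 12 is 202 and rank 13 is 204.
Interpolate: 202 + 0.55·(204 − 202) = 202 + 0.55·2 = 203.1.

203.10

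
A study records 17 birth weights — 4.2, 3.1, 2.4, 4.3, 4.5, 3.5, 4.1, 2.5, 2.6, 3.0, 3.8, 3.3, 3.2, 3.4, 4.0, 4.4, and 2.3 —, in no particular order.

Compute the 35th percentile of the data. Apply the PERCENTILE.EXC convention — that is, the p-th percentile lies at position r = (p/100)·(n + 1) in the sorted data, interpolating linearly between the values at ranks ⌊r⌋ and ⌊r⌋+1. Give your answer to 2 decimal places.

3.13

Sorted: 2.3, 2.4, 2.5, 2.6, 3.0, 3.1, 3.2, 3.3, 3.4, 3.5, 3.8, 4.0, 4.1, 4.2, 4.3, 4.4, 4.5.
n = 17.
r = (35/100)·(17 + 1) = 6.3.
Rank 6 is 3.1 and rank 7 is 3.2.
Interpolate: 3.1 + 0.3·(3.2 − 3.1) = 3.1 + 0.3·0.1 = 3.13.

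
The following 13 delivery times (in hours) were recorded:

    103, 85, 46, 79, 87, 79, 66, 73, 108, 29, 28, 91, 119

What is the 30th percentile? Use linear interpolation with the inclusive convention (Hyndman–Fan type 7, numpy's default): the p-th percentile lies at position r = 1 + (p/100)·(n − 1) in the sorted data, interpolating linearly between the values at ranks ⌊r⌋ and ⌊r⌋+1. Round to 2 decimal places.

Sorted: 28, 29, 46, 66, 73, 79, 79, 85, 87, 91, 103, 108, 119.
n = 13.
r = 1 + (30/100)·(13 − 1) = 1 + 3.6 = 4.6.
Rank 4 is 66 and rank 5 is 73.
Interpolate: 66 + 0.6·(73 − 66) = 66 + 0.6·7 = 70.2.

70.20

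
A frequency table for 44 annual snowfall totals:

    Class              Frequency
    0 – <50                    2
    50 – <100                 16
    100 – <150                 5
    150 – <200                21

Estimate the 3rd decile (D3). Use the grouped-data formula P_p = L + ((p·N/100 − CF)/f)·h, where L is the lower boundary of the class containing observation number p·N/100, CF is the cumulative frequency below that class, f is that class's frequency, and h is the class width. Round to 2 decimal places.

85.00

N = 44; target position k = 30/100 · 44 = 13.2.
Cumulative frequencies: 2, 18, 23, 44.
Observation 13.2 falls in the class 50 – <100.
L = 50, CF = 2, f = 16, h = 50.
P30 = 50 + ((13.2 − 2)/16)·50 = 50 + 35 = 85.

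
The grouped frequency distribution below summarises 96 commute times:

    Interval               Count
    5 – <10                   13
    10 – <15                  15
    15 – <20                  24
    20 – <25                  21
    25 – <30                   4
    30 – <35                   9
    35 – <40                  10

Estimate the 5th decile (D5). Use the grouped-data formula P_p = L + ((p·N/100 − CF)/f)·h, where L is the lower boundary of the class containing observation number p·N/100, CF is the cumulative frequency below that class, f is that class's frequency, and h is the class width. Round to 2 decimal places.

19.17

N = 96; target position k = 50/100 · 96 = 48.
Cumulative frequencies: 13, 28, 52, 73, 77, 86, 96.
Observation 48 falls in the class 15 – <20.
L = 15, CF = 28, f = 24, h = 5.
P50 = 15 + ((48 − 28)/24)·5 = 15 + 4.16667 = 19.1667.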